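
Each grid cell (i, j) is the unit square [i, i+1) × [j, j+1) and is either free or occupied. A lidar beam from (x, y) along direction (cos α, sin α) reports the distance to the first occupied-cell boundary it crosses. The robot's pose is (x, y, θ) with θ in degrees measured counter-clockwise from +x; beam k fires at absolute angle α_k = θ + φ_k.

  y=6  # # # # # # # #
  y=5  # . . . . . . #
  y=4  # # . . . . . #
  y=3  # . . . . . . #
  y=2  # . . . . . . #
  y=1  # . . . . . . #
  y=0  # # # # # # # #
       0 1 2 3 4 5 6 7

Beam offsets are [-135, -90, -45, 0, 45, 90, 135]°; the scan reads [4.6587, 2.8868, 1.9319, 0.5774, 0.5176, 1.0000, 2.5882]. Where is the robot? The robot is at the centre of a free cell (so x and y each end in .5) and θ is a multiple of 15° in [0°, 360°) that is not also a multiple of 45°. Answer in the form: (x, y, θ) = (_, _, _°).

Candidates: 29 free-cell centres × 16 headings = 464 poses. Raycast each; keep the one whose scan matches to 4 dp.
  (3.5, 2.5, 165°): beam 1 = 4.0415 ≠ 4.6587 ✗
  (5.5, 2.5, 30°): beam 1 = 1.5529 ≠ 4.6587 ✗
  (3.5, 3.5, 210°): beam 1 = 2.5882 ≠ 4.6587 ✗
  (3.5, 2.5, 150°): beam 1 = 3.6235 ≠ 4.6587 ✗
  …
  (4.5, 5.5, 60°): r_1=4.6587, r_2=2.8868, r_3=1.9319, r_4=0.5774, r_5=0.5176, r_6=1.0000, r_7=2.5882 — all match ✓
Only this pose fits every beam.

(x, y, θ) = (4.5, 5.5, 60°)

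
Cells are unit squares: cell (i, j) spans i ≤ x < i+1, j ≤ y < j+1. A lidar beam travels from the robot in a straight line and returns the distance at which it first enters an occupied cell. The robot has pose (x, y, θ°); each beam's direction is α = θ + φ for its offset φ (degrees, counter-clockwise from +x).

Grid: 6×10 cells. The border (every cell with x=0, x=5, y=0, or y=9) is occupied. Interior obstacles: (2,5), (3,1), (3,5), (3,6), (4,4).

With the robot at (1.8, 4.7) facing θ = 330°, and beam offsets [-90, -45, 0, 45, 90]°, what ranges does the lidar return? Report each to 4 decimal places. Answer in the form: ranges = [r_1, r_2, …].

ranges = [1.6000, 3.8305, 3.6950, 1.1591, 0.4000]

beam 1: φ=-90°, α=240°
  cosα=-0.5000 sinα=-0.8660 | (1,4) | tMaxX 1.6000 tMaxY 0.8083 | tΔX 2.0000 tΔY 1.1547
    t=0.8083 [y] (1,3)
    t=1.6000 [x] (0,3) — stop
  → r_1 = 1.6000
beam 2: φ=-45°, α=285°
  cosα=0.2588 sinα=-0.9659 | (1,4) | tMaxX 0.7727 tMaxY 0.7247 | tΔX 3.8637 tΔY 1.0353
    t=0.7247 [y] (1,3)
    t=0.7727 [x] (2,3)
    t=1.7600 [y] (2,2)
    t=2.7952 [y] (2,1)
    t=3.8305 [y] (2,0) — stop
  → r_2 = 3.8305
beam 3: φ=0°, α=330°
  cosα=0.8660 sinα=-0.5000 | (1,4) | tMaxX 0.2309 tMaxY 1.4000 | tΔX 1.1547 tΔY 2.0000
    t=0.2309 [x] (2,4)
    t=1.3856 [x] (3,4)
    t=1.4000 [y] (3,3)
    t=2.5403 [x] (4,3)
    t=3.4000 [y] (4,2)
    t=3.6950 [x] (5,2) — stop
  → r_3 = 3.6950
beam 4: φ=45°, α=15°
  cosα=0.9659 sinα=0.2588 | (1,4) | tMaxX 0.2071 tMaxY 1.1591 | tΔX 1.0353 tΔY 3.8637
    t=0.2071 [x] (2,4)
    t=1.1591 [y] (2,5) — stop
  → r_4 = 1.1591
beam 5: φ=90°, α=60°
  cosα=0.5000 sinα=0.8660 | (1,4) | tMaxX 0.4000 tMaxY 0.3464 | tΔX 2.0000 tΔY 1.1547
    t=0.3464 [y] (1,5)
    t=0.4000 [x] (2,5) — stop
  → r_5 = 0.4000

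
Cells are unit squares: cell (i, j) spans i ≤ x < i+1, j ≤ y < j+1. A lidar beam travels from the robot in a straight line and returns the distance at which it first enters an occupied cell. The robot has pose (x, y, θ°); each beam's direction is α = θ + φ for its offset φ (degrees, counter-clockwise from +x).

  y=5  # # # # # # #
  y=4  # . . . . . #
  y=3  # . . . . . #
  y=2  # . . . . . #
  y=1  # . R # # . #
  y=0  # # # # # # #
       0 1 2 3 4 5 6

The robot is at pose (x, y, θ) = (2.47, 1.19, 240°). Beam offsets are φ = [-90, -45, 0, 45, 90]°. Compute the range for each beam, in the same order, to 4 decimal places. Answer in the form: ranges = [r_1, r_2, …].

ranges = [1.6974, 0.7341, 0.2194, 0.1967, 0.3800]

beam 1: φ=-90°, α=150°
  d=(-0.8660,0.5000)  start (2,1)  tX=0.5427 tY=1.6200  stride 1/|dx|=1.1547 1/|dy|=2.0000
    cross x-line → (1,1), t=0.5427
    cross y-line → (1,2), t=1.6200
    cross x-line → (0,2), t=1.6974 (wall)
  → r_1 = 1.6974
beam 2: φ=-45°, α=195°
  d=(-0.9659,-0.2588)  start (2,1)  tX=0.4866 tY=0.7341  stride 1/|dx|=1.0353 1/|dy|=3.8637
    cross x-line → (1,1), t=0.4866
    cross y-line → (1,0), t=0.7341 (wall)
  → r_2 = 0.7341
beam 3: φ=0°, α=240°
  d=(-0.5000,-0.8660)  start (2,1)  tX=0.9400 tY=0.2194  stride 1/|dx|=2.0000 1/|dy|=1.1547
    cross y-line → (2,0), t=0.2194 (wall)
  → r_3 = 0.2194
beam 4: φ=45°, α=285°
  d=(0.2588,-0.9659)  start (2,1)  tX=2.0478 tY=0.1967  stride 1/|dx|=3.8637 1/|dy|=1.0353
    cross y-line → (2,0), t=0.1967 (wall)
  → r_4 = 0.1967
beam 5: φ=90°, α=330°
  d=(0.8660,-0.5000)  start (2,1)  tX=0.6120 tY=0.3800  stride 1/|dx|=1.1547 1/|dy|=2.0000
    cross y-line → (2,0), t=0.3800 (wall)
  → r_5 = 0.3800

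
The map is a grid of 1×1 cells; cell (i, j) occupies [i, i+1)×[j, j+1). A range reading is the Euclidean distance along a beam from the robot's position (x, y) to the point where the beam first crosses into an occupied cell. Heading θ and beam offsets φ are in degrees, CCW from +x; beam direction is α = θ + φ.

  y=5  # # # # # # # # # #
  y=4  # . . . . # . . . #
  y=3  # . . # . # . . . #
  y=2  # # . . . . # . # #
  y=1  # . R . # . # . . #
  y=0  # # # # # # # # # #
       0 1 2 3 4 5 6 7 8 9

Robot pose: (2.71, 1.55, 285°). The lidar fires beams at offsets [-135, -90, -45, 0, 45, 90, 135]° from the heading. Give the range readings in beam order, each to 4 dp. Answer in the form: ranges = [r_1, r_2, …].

beam 1: φ=-135°, α=150°
  direction (-0.8660, 0.5000); cell (2,1); t to first gridline: x 0.8198, y 0.9000 (then +1.1547 / +2.0000)
    (1,1) via x @ 0.8198
    (1,2) via y @ 0.9000  # hit
  → r_1 = 0.9000
beam 2: φ=-90°, α=195°
  direction (-0.9659, -0.2588); cell (2,1); t to first gridline: x 0.7350, y 2.1250 (then +1.0353 / +3.8637)
    (1,1) via x @ 0.7350
    (0,1) via x @ 1.7703  # hit
  → r_2 = 1.7703
beam 3: φ=-45°, α=240°
  direction (-0.5000, -0.8660); cell (2,1); t to first gridline: x 1.4200, y 0.6351 (then +2.0000 / +1.1547)
    (2,0) via y @ 0.6351  # hit
  → r_3 = 0.6351
beam 4: φ=0°, α=285°
  direction (0.2588, -0.9659); cell (2,1); t to first gridline: x 1.1205, y 0.5694 (then +3.8637 / +1.0353)
    (2,0) via y @ 0.5694  # hit
  → r_4 = 0.5694
beam 5: φ=45°, α=330°
  direction (0.8660, -0.5000); cell (2,1); t to first gridline: x 0.3349, y 1.1000 (then +1.1547 / +2.0000)
    (3,1) via x @ 0.3349
    (3,0) via y @ 1.1000  # hit
  → r_5 = 1.1000
beam 6: φ=90°, α=15°
  direction (0.9659, 0.2588); cell (2,1); t to first gridline: x 0.3002, y 1.7387 (then +1.0353 / +3.8637)
    (3,1) via x @ 0.3002
    (4,1) via x @ 1.3355  # hit
  → r_6 = 1.3355
beam 7: φ=135°, α=60°
  direction (0.5000, 0.8660); cell (2,1); t to first gridline: x 0.5800, y 0.5196 (then +2.0000 / +1.1547)
    (2,2) via y @ 0.5196
    (3,2) via x @ 0.5800
    (3,3) via y @ 1.6743  # hit
  → r_7 = 1.6743

ranges = [0.9000, 1.7703, 0.6351, 0.5694, 1.1000, 1.3355, 1.6743]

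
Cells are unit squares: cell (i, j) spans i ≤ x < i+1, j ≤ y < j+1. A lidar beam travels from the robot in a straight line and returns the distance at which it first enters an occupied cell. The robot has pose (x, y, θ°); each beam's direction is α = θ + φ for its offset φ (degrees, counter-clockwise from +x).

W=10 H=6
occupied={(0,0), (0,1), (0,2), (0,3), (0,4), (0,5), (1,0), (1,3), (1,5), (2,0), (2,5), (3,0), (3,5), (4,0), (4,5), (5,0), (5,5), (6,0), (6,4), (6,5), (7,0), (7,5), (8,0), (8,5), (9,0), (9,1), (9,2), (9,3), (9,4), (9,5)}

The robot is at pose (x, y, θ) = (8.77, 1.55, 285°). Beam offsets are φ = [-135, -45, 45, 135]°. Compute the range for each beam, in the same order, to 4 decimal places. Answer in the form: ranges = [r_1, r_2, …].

ranges = [6.9000, 0.6351, 0.2656, 0.4600]

beam 1: φ=-135°, α=150°
  d=(-0.8660,0.5000)  start (8,1)  tX=0.8891 tY=0.9000  stride 1/|dx|=1.1547 1/|dy|=2.0000
    cross x-line → (7,1), t=0.8891
    cross y-line → (7,2), t=0.9000
    cross x-line → (6,2), t=2.0438
    cross y-line → (6,3), t=2.9000
    cross x-line → (5,3), t=3.1985
    cross x-line → (4,3), t=4.3532
    cross y-line → (4,4), t=4.9000
    cross x-line → (3,4), t=5.5079
    cross x-line → (2,4), t=6.6626
    cross y-line → (2,5), t=6.9000 (wall)
  → r_1 = 6.9000
beam 2: φ=-45°, α=240°
  d=(-0.5000,-0.8660)  start (8,1)  tX=1.5400 tY=0.6351  stride 1/|dx|=2.0000 1/|dy|=1.1547
    cross y-line → (8,0), t=0.6351 (wall)
  → r_2 = 0.6351
beam 3: φ=45°, α=330°
  d=(0.8660,-0.5000)  start (8,1)  tX=0.2656 tY=1.1000  stride 1/|dx|=1.1547 1/|dy|=2.0000
    cross x-line → (9,1), t=0.2656 (wall)
  → r_3 = 0.2656
beam 4: φ=135°, α=60°
  d=(0.5000,0.8660)  start (8,1)  tX=0.4600 tY=0.5196  stride 1/|dx|=2.0000 1/|dy|=1.1547
    cross x-line → (9,1), t=0.4600 (wall)
  → r_4 = 0.4600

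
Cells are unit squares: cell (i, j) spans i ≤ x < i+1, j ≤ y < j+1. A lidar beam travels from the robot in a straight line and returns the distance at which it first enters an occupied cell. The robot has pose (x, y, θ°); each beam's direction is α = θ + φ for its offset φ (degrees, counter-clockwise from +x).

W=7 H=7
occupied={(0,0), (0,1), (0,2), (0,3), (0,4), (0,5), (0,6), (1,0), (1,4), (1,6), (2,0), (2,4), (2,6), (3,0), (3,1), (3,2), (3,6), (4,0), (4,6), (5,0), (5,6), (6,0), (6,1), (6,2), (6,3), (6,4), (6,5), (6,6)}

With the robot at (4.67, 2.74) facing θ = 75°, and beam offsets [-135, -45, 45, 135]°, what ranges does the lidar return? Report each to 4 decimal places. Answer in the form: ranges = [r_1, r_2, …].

beam 1: φ=-135°, α=300°
  dir = (cos 300°, sin 300°) = (0.5000, -0.8660); from cell (4,2)
  next x-line at t=0.6600, next y-line at t=0.8545; Δt_x=2.0000, Δt_y=1.1547
    x: enter (5,2) at t=0.6600
    y: enter (5,1) at t=0.8545
    y: enter (5,0) at t=2.0092 ← occupied
  → r_1 = 2.0092
beam 2: φ=-45°, α=30°
  dir = (cos 30°, sin 30°) = (0.8660, 0.5000); from cell (4,2)
  next x-line at t=0.3811, next y-line at t=0.5200; Δt_x=1.1547, Δt_y=2.0000
    x: enter (5,2) at t=0.3811
    y: enter (5,3) at t=0.5200
    x: enter (6,3) at t=1.5358 ← occupied
  → r_2 = 1.5358
beam 3: φ=45°, α=120°
  dir = (cos 120°, sin 120°) = (-0.5000, 0.8660); from cell (4,2)
  next x-line at t=1.3400, next y-line at t=0.3002; Δt_x=2.0000, Δt_y=1.1547
    y: enter (4,3) at t=0.3002
    x: enter (3,3) at t=1.3400
    y: enter (3,4) at t=1.4549
    y: enter (3,5) at t=2.6096
    x: enter (2,5) at t=3.3400
    y: enter (2,6) at t=3.7643 ← occupied
  → r_3 = 3.7643
beam 4: φ=135°, α=210°
  dir = (cos 210°, sin 210°) = (-0.8660, -0.5000); from cell (4,2)
  next x-line at t=0.7736, next y-line at t=1.4800; Δt_x=1.1547, Δt_y=2.0000
    x: enter (3,2) at t=0.7736 ← occupied
  → r_4 = 0.7736

ranges = [2.0092, 1.5358, 3.7643, 0.7736]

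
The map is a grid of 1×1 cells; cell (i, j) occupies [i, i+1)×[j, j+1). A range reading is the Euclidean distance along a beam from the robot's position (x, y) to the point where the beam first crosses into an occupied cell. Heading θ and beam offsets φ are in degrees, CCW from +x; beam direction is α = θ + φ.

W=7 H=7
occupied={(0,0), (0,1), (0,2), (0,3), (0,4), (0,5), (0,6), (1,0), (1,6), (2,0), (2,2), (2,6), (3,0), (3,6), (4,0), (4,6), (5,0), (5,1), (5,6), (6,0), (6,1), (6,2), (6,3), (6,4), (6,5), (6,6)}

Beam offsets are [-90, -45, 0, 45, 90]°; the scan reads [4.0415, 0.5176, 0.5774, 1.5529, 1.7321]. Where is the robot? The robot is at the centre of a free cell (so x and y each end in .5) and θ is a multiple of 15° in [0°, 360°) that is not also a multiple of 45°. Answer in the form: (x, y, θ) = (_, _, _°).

(x, y, θ) = (3.5, 2.5, 210°)

The pose lattice has 23·16 = 368 candidates. Test each by forward raycasting.
  (2.5, 5.5, 255°): beam 1 = 1.5529 ≠ 4.0415 ✗
  (1.5, 1.5, 150°): beam 1 = 1.0000 ≠ 4.0415 ✗
  (2.5, 3.5, 120°): beam 2 = 2.5882 ≠ 0.5176 ✗
  (5.5, 4.5, 300°): beam 1 = 3.0000 ≠ 4.0415 ✗
  (1.5, 5.5, 210°): beam 1 = 0.5774 ≠ 4.0415 ✗
  …
  (3.5, 2.5, 210°): r_1=4.0415, r_2=0.5176, r_3=0.5774, r_4=1.5529, r_5=1.7321 — all match ✓
Only this pose fits every beam.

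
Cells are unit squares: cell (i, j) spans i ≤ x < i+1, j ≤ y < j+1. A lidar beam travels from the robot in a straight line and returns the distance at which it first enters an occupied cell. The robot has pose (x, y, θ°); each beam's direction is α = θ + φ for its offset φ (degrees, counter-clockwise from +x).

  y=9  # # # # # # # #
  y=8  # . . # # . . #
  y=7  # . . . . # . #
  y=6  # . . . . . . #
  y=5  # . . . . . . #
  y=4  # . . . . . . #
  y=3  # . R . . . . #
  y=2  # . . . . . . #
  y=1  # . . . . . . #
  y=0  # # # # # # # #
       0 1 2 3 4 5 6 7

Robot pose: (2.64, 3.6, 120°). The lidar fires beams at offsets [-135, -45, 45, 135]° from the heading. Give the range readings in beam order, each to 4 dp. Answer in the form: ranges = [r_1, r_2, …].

ranges = [4.5138, 4.5552, 1.6979, 2.6917]

beam 1: φ=-135°, α=345°
  cosα=0.9659 sinα=-0.2588 | (2,3) | tMaxX 0.3727 tMaxY 2.3182 | tΔX 1.0353 tΔY 3.8637
    t=0.3727 [x] (3,3)
    t=1.4080 [x] (4,3)
    t=2.3182 [y] (4,2)
    t=2.4433 [x] (5,2)
    t=3.4785 [x] (6,2)
    t=4.5138 [x] (7,2) — stop
  → r_1 = 4.5138
beam 2: φ=-45°, α=75°
  cosα=0.2588 sinα=0.9659 | (2,3) | tMaxX 1.3909 tMaxY 0.4141 | tΔX 3.8637 tΔY 1.0353
    t=0.4141 [y] (2,4)
    t=1.3909 [x] (3,4)
    t=1.4494 [y] (3,5)
    t=2.4847 [y] (3,6)
    t=3.5199 [y] (3,7)
    t=4.5552 [y] (3,8) — stop
  → r_2 = 4.5552
beam 3: φ=45°, α=165°
  cosα=-0.9659 sinα=0.2588 | (2,3) | tMaxX 0.6626 tMaxY 1.5455 | tΔX 1.0353 tΔY 3.8637
    t=0.6626 [x] (1,3)
    t=1.5455 [y] (1,4)
    t=1.6979 [x] (0,4) — stop
  → r_3 = 1.6979
beam 4: φ=135°, α=255°
  cosα=-0.2588 sinα=-0.9659 | (2,3) | tMaxX 2.4728 tMaxY 0.6212 | tΔX 3.8637 tΔY 1.0353
    t=0.6212 [y] (2,2)
    t=1.6564 [y] (2,1)
    t=2.4728 [x] (1,1)
    t=2.6917 [y] (1,0) — stop
  → r_4 = 2.6917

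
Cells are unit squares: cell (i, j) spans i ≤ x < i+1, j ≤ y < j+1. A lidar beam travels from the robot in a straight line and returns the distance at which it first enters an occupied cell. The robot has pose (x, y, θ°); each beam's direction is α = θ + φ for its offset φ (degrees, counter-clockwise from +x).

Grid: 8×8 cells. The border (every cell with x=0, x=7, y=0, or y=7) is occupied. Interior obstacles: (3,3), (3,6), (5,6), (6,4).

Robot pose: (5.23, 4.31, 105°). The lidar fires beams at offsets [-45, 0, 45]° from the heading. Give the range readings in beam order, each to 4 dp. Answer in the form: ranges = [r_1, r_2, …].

beam 1: φ=-45°, α=60°
  d=(0.5000,0.8660)  start (5,4)  tX=1.5400 tY=0.7967  stride 1/|dx|=2.0000 1/|dy|=1.1547
    cross y-line → (5,5), t=0.7967
    cross x-line → (6,5), t=1.5400
    cross y-line → (6,6), t=1.9514
    cross y-line → (6,7), t=3.1061 (wall)
  → r_1 = 3.1061
beam 2: φ=0°, α=105°
  d=(-0.2588,0.9659)  start (5,4)  tX=0.8887 tY=0.7143  stride 1/|dx|=3.8637 1/|dy|=1.0353
    cross y-line → (5,5), t=0.7143
    cross x-line → (4,5), t=0.8887
    cross y-line → (4,6), t=1.7496
    cross y-line → (4,7), t=2.7849 (wall)
  → r_2 = 2.7849
beam 3: φ=45°, α=150°
  d=(-0.8660,0.5000)  start (5,4)  tX=0.2656 tY=1.3800  stride 1/|dx|=1.1547 1/|dy|=2.0000
    cross x-line → (4,4), t=0.2656
    cross y-line → (4,5), t=1.3800
    cross x-line → (3,5), t=1.4203
    cross x-line → (2,5), t=2.5750
    cross y-line → (2,6), t=3.3800
    cross x-line → (1,6), t=3.7297
    cross x-line → (0,6), t=4.8844 (wall)
  → r_3 = 4.8844

ranges = [3.1061, 2.7849, 4.8844]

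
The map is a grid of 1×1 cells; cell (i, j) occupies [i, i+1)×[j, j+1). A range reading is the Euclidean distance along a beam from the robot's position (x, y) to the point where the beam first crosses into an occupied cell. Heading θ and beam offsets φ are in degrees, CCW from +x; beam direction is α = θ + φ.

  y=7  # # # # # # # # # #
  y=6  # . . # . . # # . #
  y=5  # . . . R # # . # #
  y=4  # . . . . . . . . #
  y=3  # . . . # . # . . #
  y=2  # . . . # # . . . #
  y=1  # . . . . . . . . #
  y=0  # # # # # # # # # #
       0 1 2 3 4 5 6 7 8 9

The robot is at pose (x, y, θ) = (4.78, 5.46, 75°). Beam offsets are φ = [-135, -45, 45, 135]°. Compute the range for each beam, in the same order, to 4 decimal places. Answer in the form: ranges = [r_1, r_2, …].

ranges = [0.4400, 0.2540, 1.5600, 4.3648]

beam 1: φ=-135°, α=300°
  d=(0.5000,-0.8660)  start (4,5)  tX=0.4400 tY=0.5312  stride 1/|dx|=2.0000 1/|dy|=1.1547
    cross x-line → (5,5), t=0.4400 (wall)
  → r_1 = 0.4400
beam 2: φ=-45°, α=30°
  d=(0.8660,0.5000)  start (4,5)  tX=0.2540 tY=1.0800  stride 1/|dx|=1.1547 1/|dy|=2.0000
    cross x-line → (5,5), t=0.2540 (wall)
  → r_2 = 0.2540
beam 3: φ=45°, α=120°
  d=(-0.5000,0.8660)  start (4,5)  tX=1.5600 tY=0.6235  stride 1/|dx|=2.0000 1/|dy|=1.1547
    cross y-line → (4,6), t=0.6235
    cross x-line → (3,6), t=1.5600 (wall)
  → r_3 = 1.5600
beam 4: φ=135°, α=210°
  d=(-0.8660,-0.5000)  start (4,5)  tX=0.9007 tY=0.9200  stride 1/|dx|=1.1547 1/|dy|=2.0000
    cross x-line → (3,5), t=0.9007
    cross y-line → (3,4), t=0.9200
    cross x-line → (2,4), t=2.0554
    cross y-line → (2,3), t=2.9200
    cross x-line → (1,3), t=3.2101
    cross x-line → (0,3), t=4.3648 (wall)
  → r_4 = 4.3648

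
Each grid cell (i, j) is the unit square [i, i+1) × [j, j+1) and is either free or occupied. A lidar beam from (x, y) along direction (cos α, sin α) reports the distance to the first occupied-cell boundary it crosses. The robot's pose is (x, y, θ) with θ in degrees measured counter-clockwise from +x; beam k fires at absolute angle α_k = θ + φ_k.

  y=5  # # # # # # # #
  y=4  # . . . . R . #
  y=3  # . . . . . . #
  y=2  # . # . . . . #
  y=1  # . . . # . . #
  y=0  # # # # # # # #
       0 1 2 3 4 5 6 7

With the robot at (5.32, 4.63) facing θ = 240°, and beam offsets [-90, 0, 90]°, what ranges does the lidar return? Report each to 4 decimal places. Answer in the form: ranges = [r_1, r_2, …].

ranges = [0.7400, 4.1916, 1.9399]

beam 1: φ=-90°, α=150°
  dir = (cos 150°, sin 150°) = (-0.8660, 0.5000); from cell (5,4)
  next x-line at t=0.3695, next y-line at t=0.7400; Δt_x=1.1547, Δt_y=2.0000
    x: enter (4,4) at t=0.3695
    y: enter (4,5) at t=0.7400 ← occupied
  → r_1 = 0.7400
beam 2: φ=0°, α=240°
  dir = (cos 240°, sin 240°) = (-0.5000, -0.8660); from cell (5,4)
  next x-line at t=0.6400, next y-line at t=0.7275; Δt_x=2.0000, Δt_y=1.1547
    x: enter (4,4) at t=0.6400
    y: enter (4,3) at t=0.7275
    y: enter (4,2) at t=1.8822
    x: enter (3,2) at t=2.6400
    y: enter (3,1) at t=3.0369
    y: enter (3,0) at t=4.1916 ← occupied
  → r_2 = 4.1916
beam 3: φ=90°, α=330°
  dir = (cos 330°, sin 330°) = (0.8660, -0.5000); from cell (5,4)
  next x-line at t=0.7852, next y-line at t=1.2600; Δt_x=1.1547, Δt_y=2.0000
    x: enter (6,4) at t=0.7852
    y: enter (6,3) at t=1.2600
    x: enter (7,3) at t=1.9399 ← occupied
  → r_3 = 1.9399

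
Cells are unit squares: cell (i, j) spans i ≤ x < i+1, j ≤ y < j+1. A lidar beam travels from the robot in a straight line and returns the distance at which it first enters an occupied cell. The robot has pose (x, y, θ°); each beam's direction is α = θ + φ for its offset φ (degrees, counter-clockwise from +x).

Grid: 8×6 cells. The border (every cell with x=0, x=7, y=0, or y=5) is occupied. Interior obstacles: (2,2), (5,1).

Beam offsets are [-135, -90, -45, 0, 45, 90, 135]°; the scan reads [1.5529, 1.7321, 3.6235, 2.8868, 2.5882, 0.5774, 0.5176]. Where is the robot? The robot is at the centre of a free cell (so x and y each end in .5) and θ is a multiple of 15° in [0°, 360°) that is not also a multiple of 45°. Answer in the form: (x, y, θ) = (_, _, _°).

(x, y, θ) = (3.5, 2.5, 60°)

The pose lattice has 22·16 = 352 candidates. Test each by forward raycasting.
  (2.5, 4.5, 345°): beam 1 = 1.7321 ≠ 1.5529 ✗
  (5.5, 3.5, 255°): beam 1 = 1.7321 ≠ 1.5529 ✗
  (3.5, 2.5, 300°): beam 1 = 0.5176 ≠ 1.5529 ✗
  …
  (3.5, 2.5, 60°): r_1=1.5529, r_2=1.7321, r_3=3.6235, r_4=2.8868, r_5=2.5882, r_6=0.5774, r_7=0.5176 — all match ✓
Only this pose fits every beam.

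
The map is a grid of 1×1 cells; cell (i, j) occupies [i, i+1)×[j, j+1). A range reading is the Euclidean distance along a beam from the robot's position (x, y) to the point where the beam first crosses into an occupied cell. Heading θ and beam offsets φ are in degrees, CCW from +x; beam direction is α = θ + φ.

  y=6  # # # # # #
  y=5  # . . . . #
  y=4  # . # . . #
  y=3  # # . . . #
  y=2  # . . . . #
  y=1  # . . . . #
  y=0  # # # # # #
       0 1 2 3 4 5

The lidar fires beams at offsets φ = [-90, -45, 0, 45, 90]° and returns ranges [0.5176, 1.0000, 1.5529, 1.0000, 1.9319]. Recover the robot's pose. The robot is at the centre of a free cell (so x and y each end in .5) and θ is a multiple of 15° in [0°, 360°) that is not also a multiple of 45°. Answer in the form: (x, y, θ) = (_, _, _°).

(x, y, θ) = (1.5, 5.5, 285°)

Enumerate (i+0.5, j+0.5, θ) over the 18 free cells and 16 admissible headings. For each, cast all 5 beams and compare to the given ranges.
  (2.5, 5.5, 255°): beam 1 = 1.5529 ≠ 0.5176 ✗
  (4.5, 1.5, 15°): beam 2 = 0.5774 ≠ 1.0000 ✗
  (4.5, 1.5, 300°): beam 1 = 1.0000 ≠ 0.5176 ✗
  …
  (1.5, 5.5, 285°): r_1=0.5176, r_2=1.0000, r_3=1.5529, r_4=1.0000, r_5=1.9319 — all match ✓
Unique over the lattice → pose = (1.5, 5.5, 285°).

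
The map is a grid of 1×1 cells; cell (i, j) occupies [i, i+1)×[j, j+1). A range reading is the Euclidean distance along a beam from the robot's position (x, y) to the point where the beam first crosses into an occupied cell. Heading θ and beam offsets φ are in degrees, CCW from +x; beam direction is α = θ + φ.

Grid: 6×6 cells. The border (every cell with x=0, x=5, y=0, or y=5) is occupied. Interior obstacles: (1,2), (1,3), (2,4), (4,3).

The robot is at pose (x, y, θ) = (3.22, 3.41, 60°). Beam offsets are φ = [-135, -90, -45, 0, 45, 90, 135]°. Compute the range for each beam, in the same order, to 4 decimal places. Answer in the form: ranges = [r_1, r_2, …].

beam 1: φ=-135°, α=285°
  direction (0.2588, -0.9659); cell (3,3); t to first gridline: x 3.0137, y 0.4245 (then +3.8637 / +1.0353)
    (3,2) via y @ 0.4245
    (3,1) via y @ 1.4597
    (3,0) via y @ 2.4950  # hit
  → r_1 = 2.4950
beam 2: φ=-90°, α=330°
  direction (0.8660, -0.5000); cell (3,3); t to first gridline: x 0.9007, y 0.8200 (then +1.1547 / +2.0000)
    (3,2) via y @ 0.8200
    (4,2) via x @ 0.9007
    (5,2) via x @ 2.0554  # hit
  → r_2 = 2.0554
beam 3: φ=-45°, α=15°
  direction (0.9659, 0.2588); cell (3,3); t to first gridline: x 0.8075, y 2.2796 (then +1.0353 / +3.8637)
    (4,3) via x @ 0.8075  # hit
  → r_3 = 0.8075
beam 4: φ=0°, α=60°
  direction (0.5000, 0.8660); cell (3,3); t to first gridline: x 1.5600, y 0.6813 (then +2.0000 / +1.1547)
    (3,4) via y @ 0.6813
    (4,4) via x @ 1.5600
    (4,5) via y @ 1.8360  # hit
  → r_4 = 1.8360
beam 5: φ=45°, α=105°
  direction (-0.2588, 0.9659); cell (3,3); t to first gridline: x 0.8500, y 0.6108 (then +3.8637 / +1.0353)
    (3,4) via y @ 0.6108
    (2,4) via x @ 0.8500  # hit
  → r_5 = 0.8500
beam 6: φ=90°, α=150°
  direction (-0.8660, 0.5000); cell (3,3); t to first gridline: x 0.2540, y 1.1800 (then +1.1547 / +2.0000)
    (2,3) via x @ 0.2540
    (2,4) via y @ 1.1800  # hit
  → r_6 = 1.1800
beam 7: φ=135°, α=195°
  direction (-0.9659, -0.2588); cell (3,3); t to first gridline: x 0.2278, y 1.5841 (then +1.0353 / +3.8637)
    (2,3) via x @ 0.2278
    (1,3) via x @ 1.2630  # hit
  → r_7 = 1.2630

ranges = [2.4950, 2.0554, 0.8075, 1.8360, 0.8500, 1.1800, 1.2630]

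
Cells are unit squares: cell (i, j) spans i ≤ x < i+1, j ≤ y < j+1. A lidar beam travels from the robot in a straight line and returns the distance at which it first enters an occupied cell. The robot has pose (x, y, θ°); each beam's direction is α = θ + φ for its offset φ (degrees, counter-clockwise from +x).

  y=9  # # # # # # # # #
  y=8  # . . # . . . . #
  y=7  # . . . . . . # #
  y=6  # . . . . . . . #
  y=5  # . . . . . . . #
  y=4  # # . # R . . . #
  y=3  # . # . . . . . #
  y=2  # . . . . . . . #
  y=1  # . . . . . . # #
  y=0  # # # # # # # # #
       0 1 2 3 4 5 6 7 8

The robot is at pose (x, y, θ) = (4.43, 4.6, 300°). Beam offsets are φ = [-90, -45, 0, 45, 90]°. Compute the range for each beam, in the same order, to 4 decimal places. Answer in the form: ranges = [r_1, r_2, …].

beam 1: φ=-90°, α=210°
  d=(-0.8660,-0.5000)  start (4,4)  tX=0.4965 tY=1.2000  stride 1/|dx|=1.1547 1/|dy|=2.0000
    cross x-line → (3,4), t=0.4965 (wall)
  → r_1 = 0.4965
beam 2: φ=-45°, α=255°
  d=(-0.2588,-0.9659)  start (4,4)  tX=1.6614 tY=0.6212  stride 1/|dx|=3.8637 1/|dy|=1.0353
    cross y-line → (4,3), t=0.6212
    cross y-line → (4,2), t=1.6564
    cross x-line → (3,2), t=1.6614
    cross y-line → (3,1), t=2.6917
    cross y-line → (3,0), t=3.7270 (wall)
  → r_2 = 3.7270
beam 3: φ=0°, α=300°
  d=(0.5000,-0.8660)  start (4,4)  tX=1.1400 tY=0.6928  stride 1/|dx|=2.0000 1/|dy|=1.1547
    cross y-line → (4,3), t=0.6928
    cross x-line → (5,3), t=1.1400
    cross y-line → (5,2), t=1.8475
    cross y-line → (5,1), t=3.0022
    cross x-line → (6,1), t=3.1400
    cross y-line → (6,0), t=4.1569 (wall)
  → r_3 = 4.1569
beam 4: φ=45°, α=345°
  d=(0.9659,-0.2588)  start (4,4)  tX=0.5901 tY=2.3182  stride 1/|dx|=1.0353 1/|dy|=3.8637
    cross x-line → (5,4), t=0.5901
    cross x-line → (6,4), t=1.6254
    cross y-line → (6,3), t=2.3182
    cross x-line → (7,3), t=2.6607
    cross x-line → (8,3), t=3.6959 (wall)
  → r_4 = 3.6959
beam 5: φ=90°, α=30°
  d=(0.8660,0.5000)  start (4,4)  tX=0.6582 tY=0.8000  stride 1/|dx|=1.1547 1/|dy|=2.0000
    cross x-line → (5,4), t=0.6582
    cross y-line → (5,5), t=0.8000
    cross x-line → (6,5), t=1.8129
    cross y-line → (6,6), t=2.8000
    cross x-line → (7,6), t=2.9676
    cross x-line → (8,6), t=4.1223 (wall)
  → r_5 = 4.1223

ranges = [0.4965, 3.7270, 4.1569, 3.6959, 4.1223]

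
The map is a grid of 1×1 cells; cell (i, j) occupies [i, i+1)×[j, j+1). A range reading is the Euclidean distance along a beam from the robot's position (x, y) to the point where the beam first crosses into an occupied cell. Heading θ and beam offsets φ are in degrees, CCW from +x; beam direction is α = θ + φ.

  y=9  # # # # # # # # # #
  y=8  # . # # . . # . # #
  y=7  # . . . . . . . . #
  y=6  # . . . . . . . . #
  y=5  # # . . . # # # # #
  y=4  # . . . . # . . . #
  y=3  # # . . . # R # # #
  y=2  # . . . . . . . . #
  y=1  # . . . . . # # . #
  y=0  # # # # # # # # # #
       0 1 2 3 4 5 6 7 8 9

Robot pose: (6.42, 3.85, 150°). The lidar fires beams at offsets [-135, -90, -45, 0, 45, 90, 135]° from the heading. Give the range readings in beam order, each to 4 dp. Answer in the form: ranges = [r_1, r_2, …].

ranges = [2.6710, 1.3279, 1.1906, 0.4850, 0.4348, 0.8400, 1.9153]

beam 1: φ=-135°, α=15°
  cosα=0.9659 sinα=0.2588 | (6,3) | tMaxX 0.6005 tMaxY 0.5796 | tΔX 1.0353 tΔY 3.8637
    t=0.5796 [y] (6,4)
    t=0.6005 [x] (7,4)
    t=1.6357 [x] (8,4)
    t=2.6710 [x] (9,4) — stop
  → r_1 = 2.6710
beam 2: φ=-90°, α=60°
  cosα=0.5000 sinα=0.8660 | (6,3) | tMaxX 1.1600 tMaxY 0.1732 | tΔX 2.0000 tΔY 1.1547
    t=0.1732 [y] (6,4)
    t=1.1600 [x] (7,4)
    t=1.3279 [y] (7,5) — stop
  → r_2 = 1.3279
beam 3: φ=-45°, α=105°
  cosα=-0.2588 sinα=0.9659 | (6,3) | tMaxX 1.6228 tMaxY 0.1553 | tΔX 3.8637 tΔY 1.0353
    t=0.1553 [y] (6,4)
    t=1.1906 [y] (6,5) — stop
  → r_3 = 1.1906
beam 4: φ=0°, α=150°
  cosα=-0.8660 sinα=0.5000 | (6,3) | tMaxX 0.4850 tMaxY 0.3000 | tΔX 1.1547 tΔY 2.0000
    t=0.3000 [y] (6,4)
    t=0.4850 [x] (5,4) — stop
  → r_4 = 0.4850
beam 5: φ=45°, α=195°
  cosα=-0.9659 sinα=-0.2588 | (6,3) | tMaxX 0.4348 tMaxY 3.2841 | tΔX 1.0353 tΔY 3.8637
    t=0.4348 [x] (5,3) — stop
  → r_5 = 0.4348
beam 6: φ=90°, α=240°
  cosα=-0.5000 sinα=-0.8660 | (6,3) | tMaxX 0.8400 tMaxY 0.9815 | tΔX 2.0000 tΔY 1.1547
    t=0.8400 [x] (5,3) — stop
  → r_6 = 0.8400
beam 7: φ=135°, α=285°
  cosα=0.2588 sinα=-0.9659 | (6,3) | tMaxX 2.2409 tMaxY 0.8800 | tΔX 3.8637 tΔY 1.0353
    t=0.8800 [y] (6,2)
    t=1.9153 [y] (6,1) — stop
  → r_7 = 1.9153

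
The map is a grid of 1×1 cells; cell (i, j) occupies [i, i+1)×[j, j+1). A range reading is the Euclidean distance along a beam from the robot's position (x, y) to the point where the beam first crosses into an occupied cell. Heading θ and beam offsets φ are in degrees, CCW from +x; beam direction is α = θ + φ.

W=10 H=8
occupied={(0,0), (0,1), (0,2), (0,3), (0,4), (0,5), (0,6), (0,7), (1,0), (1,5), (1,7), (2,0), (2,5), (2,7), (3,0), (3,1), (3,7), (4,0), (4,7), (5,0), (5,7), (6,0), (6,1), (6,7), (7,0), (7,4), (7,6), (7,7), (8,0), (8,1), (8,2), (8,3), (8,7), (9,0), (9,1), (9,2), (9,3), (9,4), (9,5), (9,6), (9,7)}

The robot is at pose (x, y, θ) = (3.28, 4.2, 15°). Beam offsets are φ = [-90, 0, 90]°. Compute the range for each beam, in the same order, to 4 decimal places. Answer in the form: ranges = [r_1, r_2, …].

beam 1: φ=-90°, α=285°
  cosα=0.2588 sinα=-0.9659 | (3,4) | tMaxX 2.7819 tMaxY 0.2071 | tΔX 3.8637 tΔY 1.0353
    t=0.2071 [y] (3,3)
    t=1.2423 [y] (3,2)
    t=2.2776 [y] (3,1) — stop
  → r_1 = 2.2776
beam 2: φ=0°, α=15°
  cosα=0.9659 sinα=0.2588 | (3,4) | tMaxX 0.7454 tMaxY 3.0910 | tΔX 1.0353 tΔY 3.8637
    t=0.7454 [x] (4,4)
    t=1.7807 [x] (5,4)
    t=2.8160 [x] (6,4)
    t=3.0910 [y] (6,5)
    t=3.8512 [x] (7,5)
    t=4.8865 [x] (8,5)
    t=5.9218 [x] (9,5) — stop
  → r_2 = 5.9218
beam 3: φ=90°, α=105°
  cosα=-0.2588 sinα=0.9659 | (3,4) | tMaxX 1.0818 tMaxY 0.8282 | tΔX 3.8637 tΔY 1.0353
    t=0.8282 [y] (3,5)
    t=1.0818 [x] (2,5) — stop
  → r_3 = 1.0818

ranges = [2.2776, 5.9218, 1.0818]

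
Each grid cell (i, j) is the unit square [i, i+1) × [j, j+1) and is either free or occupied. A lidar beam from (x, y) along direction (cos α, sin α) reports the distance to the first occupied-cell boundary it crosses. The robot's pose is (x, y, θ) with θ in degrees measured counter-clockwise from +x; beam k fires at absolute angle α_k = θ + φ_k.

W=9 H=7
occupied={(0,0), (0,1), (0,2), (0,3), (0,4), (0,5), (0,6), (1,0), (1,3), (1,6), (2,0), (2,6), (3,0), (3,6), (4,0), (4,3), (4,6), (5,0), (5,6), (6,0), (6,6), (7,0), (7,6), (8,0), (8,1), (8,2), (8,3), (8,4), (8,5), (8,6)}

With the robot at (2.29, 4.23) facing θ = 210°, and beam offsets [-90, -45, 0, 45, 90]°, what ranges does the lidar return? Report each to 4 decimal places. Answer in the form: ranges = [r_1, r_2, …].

ranges = [2.0438, 1.3355, 0.4600, 1.1205, 3.7297]

beam 1: φ=-90°, α=120°
  cosα=-0.5000 sinα=0.8660 | (2,4) | tMaxX 0.5800 tMaxY 0.8891 | tΔX 2.0000 tΔY 1.1547
    t=0.5800 [x] (1,4)
    t=0.8891 [y] (1,5)
    t=2.0438 [y] (1,6) — stop
  → r_1 = 2.0438
beam 2: φ=-45°, α=165°
  cosα=-0.9659 sinα=0.2588 | (2,4) | tMaxX 0.3002 tMaxY 2.9751 | tΔX 1.0353 tΔY 3.8637
    t=0.3002 [x] (1,4)
    t=1.3355 [x] (0,4) — stop
  → r_2 = 1.3355
beam 3: φ=0°, α=210°
  cosα=-0.8660 sinα=-0.5000 | (2,4) | tMaxX 0.3349 tMaxY 0.4600 | tΔX 1.1547 tΔY 2.0000
    t=0.3349 [x] (1,4)
    t=0.4600 [y] (1,3) — stop
  → r_3 = 0.4600
beam 4: φ=45°, α=255°
  cosα=-0.2588 sinα=-0.9659 | (2,4) | tMaxX 1.1205 tMaxY 0.2381 | tΔX 3.8637 tΔY 1.0353
    t=0.2381 [y] (2,3)
    t=1.1205 [x] (1,3) — stop
  → r_4 = 1.1205
beam 5: φ=90°, α=300°
  cosα=0.5000 sinα=-0.8660 | (2,4) | tMaxX 1.4200 tMaxY 0.2656 | tΔX 2.0000 tΔY 1.1547
    t=0.2656 [y] (2,3)
    t=1.4200 [x] (3,3)
    t=1.4203 [y] (3,2)
    t=2.5750 [y] (3,1)
    t=3.4200 [x] (4,1)
    t=3.7297 [y] (4,0) — stop
  → r_5 = 3.7297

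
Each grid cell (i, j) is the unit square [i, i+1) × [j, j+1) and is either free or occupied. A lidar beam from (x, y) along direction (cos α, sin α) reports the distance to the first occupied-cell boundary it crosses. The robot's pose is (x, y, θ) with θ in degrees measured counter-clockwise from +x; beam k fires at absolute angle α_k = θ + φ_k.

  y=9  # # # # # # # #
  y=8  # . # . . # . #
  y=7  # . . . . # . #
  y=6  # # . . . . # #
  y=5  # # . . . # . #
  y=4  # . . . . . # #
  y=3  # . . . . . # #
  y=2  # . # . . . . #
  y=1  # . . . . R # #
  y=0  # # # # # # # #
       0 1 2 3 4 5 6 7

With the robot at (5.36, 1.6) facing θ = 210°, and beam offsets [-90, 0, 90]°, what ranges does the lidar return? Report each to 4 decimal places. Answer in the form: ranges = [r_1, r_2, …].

ranges = [8.5448, 1.2000, 0.6928]

beam 1: φ=-90°, α=120°
  d=(-0.5000,0.8660)  start (5,1)  tX=0.7200 tY=0.4619  stride 1/|dx|=2.0000 1/|dy|=1.1547
    cross y-line → (5,2), t=0.4619
    cross x-line → (4,2), t=0.7200
    cross y-line → (4,3), t=1.6166
    cross x-line → (3,3), t=2.7200
    cross y-line → (3,4), t=2.7713
    cross y-line → (3,5), t=3.9260
    cross x-line → (2,5), t=4.7200
    cross y-line → (2,6), t=5.0807
    cross y-line → (2,7), t=6.2354
    cross x-line → (1,7), t=6.7200
    cross y-line → (1,8), t=7.3901
    cross y-line → (1,9), t=8.5448 (wall)
  → r_1 = 8.5448
beam 2: φ=0°, α=210°
  d=(-0.8660,-0.5000)  start (5,1)  tX=0.4157 tY=1.2000  stride 1/|dx|=1.1547 1/|dy|=2.0000
    cross x-line → (4,1), t=0.4157
    cross y-line → (4,0), t=1.2000 (wall)
  → r_2 = 1.2000
beam 3: φ=90°, α=300°
  d=(0.5000,-0.8660)  start (5,1)  tX=1.2800 tY=0.6928  stride 1/|dx|=2.0000 1/|dy|=1.1547
    cross y-line → (5,0), t=0.6928 (wall)
  → r_3 = 0.6928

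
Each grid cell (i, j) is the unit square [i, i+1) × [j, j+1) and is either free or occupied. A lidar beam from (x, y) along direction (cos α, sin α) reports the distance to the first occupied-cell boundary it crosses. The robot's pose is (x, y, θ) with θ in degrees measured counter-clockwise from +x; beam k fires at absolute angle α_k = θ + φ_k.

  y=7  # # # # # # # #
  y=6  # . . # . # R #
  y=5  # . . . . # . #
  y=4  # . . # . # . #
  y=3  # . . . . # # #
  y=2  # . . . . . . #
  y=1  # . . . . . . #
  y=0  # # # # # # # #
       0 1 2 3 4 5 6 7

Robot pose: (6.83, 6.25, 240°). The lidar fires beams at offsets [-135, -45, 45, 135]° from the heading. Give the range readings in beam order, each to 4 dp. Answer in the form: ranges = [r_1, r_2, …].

beam 1: φ=-135°, α=105°
  cosα=-0.2588 sinα=0.9659 | (6,6) | tMaxX 3.2069 tMaxY 0.7765 | tΔX 3.8637 tΔY 1.0353
    t=0.7765 [y] (6,7) — stop
  → r_1 = 0.7765
beam 2: φ=-45°, α=195°
  cosα=-0.9659 sinα=-0.2588 | (6,6) | tMaxX 0.8593 tMaxY 0.9659 | tΔX 1.0353 tΔY 3.8637
    t=0.8593 [x] (5,6) — stop
  → r_2 = 0.8593
beam 3: φ=45°, α=285°
  cosα=0.2588 sinα=-0.9659 | (6,6) | tMaxX 0.6568 tMaxY 0.2588 | tΔX 3.8637 tΔY 1.0353
    t=0.2588 [y] (6,5)
    t=0.6568 [x] (7,5) — stop
  → r_3 = 0.6568
beam 4: φ=135°, α=15°
  cosα=0.9659 sinα=0.2588 | (6,6) | tMaxX 0.1760 tMaxY 2.8978 | tΔX 1.0353 tΔY 3.8637
    t=0.1760 [x] (7,6) — stop
  → r_4 = 0.1760

ranges = [0.7765, 0.8593, 0.6568, 0.1760]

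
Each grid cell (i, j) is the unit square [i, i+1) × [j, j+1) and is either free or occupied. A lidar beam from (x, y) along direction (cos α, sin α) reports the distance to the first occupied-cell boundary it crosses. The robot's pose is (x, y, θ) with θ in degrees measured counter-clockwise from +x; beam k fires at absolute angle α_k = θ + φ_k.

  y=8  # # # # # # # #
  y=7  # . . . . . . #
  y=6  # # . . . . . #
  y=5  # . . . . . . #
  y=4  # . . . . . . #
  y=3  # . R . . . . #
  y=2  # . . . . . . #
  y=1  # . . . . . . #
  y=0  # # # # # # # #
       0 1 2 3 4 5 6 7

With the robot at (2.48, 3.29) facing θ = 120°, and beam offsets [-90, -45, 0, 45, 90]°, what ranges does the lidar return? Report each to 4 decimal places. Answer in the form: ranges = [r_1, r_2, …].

beam 1: φ=-90°, α=30°
  cosα=0.8660 sinα=0.5000 | (2,3) | tMaxX 0.6004 tMaxY 1.4200 | tΔX 1.1547 tΔY 2.0000
    t=0.6004 [x] (3,3)
    t=1.4200 [y] (3,4)
    t=1.7551 [x] (4,4)
    t=2.9098 [x] (5,4)
    t=3.4200 [y] (5,5)
    t=4.0645 [x] (6,5)
    t=5.2192 [x] (7,5) — stop
  → r_1 = 5.2192
beam 2: φ=-45°, α=75°
  cosα=0.2588 sinα=0.9659 | (2,3) | tMaxX 2.0091 tMaxY 0.7350 | tΔX 3.8637 tΔY 1.0353
    t=0.7350 [y] (2,4)
    t=1.7703 [y] (2,5)
    t=2.0091 [x] (3,5)
    t=2.8056 [y] (3,6)
    t=3.8409 [y] (3,7)
    t=4.8762 [y] (3,8) — stop
  → r_2 = 4.8762
beam 3: φ=0°, α=120°
  cosα=-0.5000 sinα=0.8660 | (2,3) | tMaxX 0.9600 tMaxY 0.8198 | tΔX 2.0000 tΔY 1.1547
    t=0.8198 [y] (2,4)
    t=0.9600 [x] (1,4)
    t=1.9745 [y] (1,5)
    t=2.9600 [x] (0,5) — stop
  → r_3 = 2.9600
beam 4: φ=45°, α=165°
  cosα=-0.9659 sinα=0.2588 | (2,3) | tMaxX 0.4969 tMaxY 2.7432 | tΔX 1.0353 tΔY 3.8637
    t=0.4969 [x] (1,3)
    t=1.5322 [x] (0,3) — stop
  → r_4 = 1.5322
beam 5: φ=90°, α=210°
  cosα=-0.8660 sinα=-0.5000 | (2,3) | tMaxX 0.5543 tMaxY 0.5800 | tΔX 1.1547 tΔY 2.0000
    t=0.5543 [x] (1,3)
    t=0.5800 [y] (1,2)
    t=1.7090 [x] (0,2) — stop
  → r_5 = 1.7090

ranges = [5.2192, 4.8762, 2.9600, 1.5322, 1.7090]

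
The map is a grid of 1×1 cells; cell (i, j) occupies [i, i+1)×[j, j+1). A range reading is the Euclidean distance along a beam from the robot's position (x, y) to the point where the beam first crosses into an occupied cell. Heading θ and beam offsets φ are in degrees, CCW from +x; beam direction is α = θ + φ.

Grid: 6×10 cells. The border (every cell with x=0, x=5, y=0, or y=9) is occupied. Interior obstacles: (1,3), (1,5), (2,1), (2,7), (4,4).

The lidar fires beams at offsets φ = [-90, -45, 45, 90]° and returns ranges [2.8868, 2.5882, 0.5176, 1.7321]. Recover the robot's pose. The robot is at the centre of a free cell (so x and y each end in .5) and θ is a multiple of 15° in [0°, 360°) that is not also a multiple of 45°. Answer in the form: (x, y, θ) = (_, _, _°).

(x, y, θ) = (2.5, 6.5, 60°)

The pose lattice has 27·16 = 432 candidates. Test each by forward raycasting.
  (4.5, 3.5, 105°): beam 1 = 0.5176 ≠ 2.8868 ✗
  (3.5, 8.5, 210°): beam 1 = 0.5774 ≠ 2.8868 ✗
  (4.5, 1.5, 285°): beam 1 = 1.5529 ≠ 2.8868 ✗
  (1.5, 8.5, 60°): beam 1 = 1.0000 ≠ 2.8868 ✗
  …
  (2.5, 6.5, 60°): r_1=2.8868, r_2=2.5882, r_3=0.5176, r_4=1.7321 — all match ✓
Only this pose fits every beam.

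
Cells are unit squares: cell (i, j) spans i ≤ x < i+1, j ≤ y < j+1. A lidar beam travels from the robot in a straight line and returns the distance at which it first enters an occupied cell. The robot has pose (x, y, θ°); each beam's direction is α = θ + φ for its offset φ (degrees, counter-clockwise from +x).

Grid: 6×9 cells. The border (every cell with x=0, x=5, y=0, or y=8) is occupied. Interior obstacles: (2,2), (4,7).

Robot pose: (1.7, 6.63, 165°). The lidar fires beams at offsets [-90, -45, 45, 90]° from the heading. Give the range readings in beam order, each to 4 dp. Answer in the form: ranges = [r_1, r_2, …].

beam 1: φ=-90°, α=75°
  d=(0.2588,0.9659)  start (1,6)  tX=1.1591 tY=0.3831  stride 1/|dx|=3.8637 1/|dy|=1.0353
    cross y-line → (1,7), t=0.3831
    cross x-line → (2,7), t=1.1591
    cross y-line → (2,8), t=1.4183 (wall)
  → r_1 = 1.4183
beam 2: φ=-45°, α=120°
  d=(-0.5000,0.8660)  start (1,6)  tX=1.4000 tY=0.4272  stride 1/|dx|=2.0000 1/|dy|=1.1547
    cross y-line → (1,7), t=0.4272
    cross x-line → (0,7), t=1.4000 (wall)
  → r_2 = 1.4000
beam 3: φ=45°, α=210°
  d=(-0.8660,-0.5000)  start (1,6)  tX=0.8083 tY=1.2600  stride 1/|dx|=1.1547 1/|dy|=2.0000
    cross x-line → (0,6), t=0.8083 (wall)
  → r_3 = 0.8083
beam 4: φ=90°, α=255°
  d=(-0.2588,-0.9659)  start (1,6)  tX=2.7046 tY=0.6522  stride 1/|dx|=3.8637 1/|dy|=1.0353
    cross y-line → (1,5), t=0.6522
    cross y-line → (1,4), t=1.6875
    cross x-line → (0,4), t=2.7046 (wall)
  → r_4 = 2.7046

ranges = [1.4183, 1.4000, 0.8083, 2.7046]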